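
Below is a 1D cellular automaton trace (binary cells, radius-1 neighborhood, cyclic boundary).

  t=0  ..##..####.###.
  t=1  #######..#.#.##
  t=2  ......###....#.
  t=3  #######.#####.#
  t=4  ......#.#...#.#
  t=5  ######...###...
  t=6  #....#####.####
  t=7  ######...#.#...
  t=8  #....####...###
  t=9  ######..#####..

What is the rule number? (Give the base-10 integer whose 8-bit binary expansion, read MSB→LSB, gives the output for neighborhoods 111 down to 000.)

91

  ###|.  b7=0 t=0,i=7
  ##.|#  b6=1 t=0,i=3
  #.#|.  b5=0 t=0,i=10
  #..|#  b4=1 t=0,i=4
  .##|#  b3=1 t=0,i=2
  .#.|.  b2=0 t=1,i=9
  ..#|#  b1=1 t=0,i=1
  ...|#  b0=1 t=0,i=0
  bits 01011011 = 91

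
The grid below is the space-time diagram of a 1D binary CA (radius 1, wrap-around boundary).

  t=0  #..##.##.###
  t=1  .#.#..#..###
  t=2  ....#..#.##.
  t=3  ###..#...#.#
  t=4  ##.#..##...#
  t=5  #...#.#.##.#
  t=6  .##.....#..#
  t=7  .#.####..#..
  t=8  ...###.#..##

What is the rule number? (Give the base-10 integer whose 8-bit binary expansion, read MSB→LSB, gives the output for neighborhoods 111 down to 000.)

  [7] ### => #  t=0,i=10
  [6] ##. => .  t=0,i=0
  [5] #.# => .  t=0,i=5
  [4] #.. => #  t=0,i=1
  [3] .## => #  t=0,i=3
  [2] .#. => .  t=1,i=1
  [1] ..# => .  t=0,i=2
  [0] ... => #  t=2,i=0
  bits 10011001 = 153

153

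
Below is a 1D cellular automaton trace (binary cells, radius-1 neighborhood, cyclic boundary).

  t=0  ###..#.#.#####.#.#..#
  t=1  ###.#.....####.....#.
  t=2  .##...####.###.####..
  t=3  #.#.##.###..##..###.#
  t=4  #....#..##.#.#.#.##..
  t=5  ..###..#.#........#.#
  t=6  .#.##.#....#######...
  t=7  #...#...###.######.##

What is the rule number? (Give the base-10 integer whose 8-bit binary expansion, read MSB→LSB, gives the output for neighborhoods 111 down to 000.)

195

  ###|#  b7=1 t=0,i=0
  ##.|#  b6=1 t=0,i=2
  #.#|.  b5=0 t=0,i=6
  #..|.  b4=0 t=0,i=3
  .##|.  b3=0 t=0,i=9
  .#.|.  b2=0 t=0,i=5
  ..#|#  b1=1 t=0,i=4
  ...|#  b0=1 t=1,i=6
  bits 11000011 = 195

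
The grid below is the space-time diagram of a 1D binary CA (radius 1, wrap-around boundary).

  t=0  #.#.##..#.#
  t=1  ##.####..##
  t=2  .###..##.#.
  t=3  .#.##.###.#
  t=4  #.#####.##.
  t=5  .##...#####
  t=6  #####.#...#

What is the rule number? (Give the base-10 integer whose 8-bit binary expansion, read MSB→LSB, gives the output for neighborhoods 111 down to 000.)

121

  ###|.  b7=0 t=1,i=0
  ##.|#  b6=1 t=0,i=0
  #.#|#  b5=1 t=0,i=1
  #..|#  b4=1 t=0,i=6
  .##|#  b3=1 t=0,i=4
  .#.|.  b2=0 t=0,i=2
  ..#|.  b1=0 t=0,i=7
  ...|#  b0=1 t=5,i=4
  bits 01111001 = 121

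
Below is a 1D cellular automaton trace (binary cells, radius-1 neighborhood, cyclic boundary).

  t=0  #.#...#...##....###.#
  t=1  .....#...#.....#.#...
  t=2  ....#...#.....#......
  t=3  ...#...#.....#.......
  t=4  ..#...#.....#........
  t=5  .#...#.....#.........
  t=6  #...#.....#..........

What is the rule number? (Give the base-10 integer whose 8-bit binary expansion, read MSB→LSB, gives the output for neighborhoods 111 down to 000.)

130

  nb ###: next=#  (t=0,i=17, bit7=1)
  nb ##.: next=.  (t=0,i=0, bit6=0)
  nb #.#: next=.  (t=0,i=1, bit5=0)
  nb #..: next=.  (t=0,i=3, bit4=0)
  nb .##: next=.  (t=0,i=10, bit3=0)
  nb .#.: next=.  (t=0,i=2, bit2=0)
  nb ..#: next=#  (t=0,i=5, bit1=1)
  nb ...: next=.  (t=0,i=4, bit0=0)
  bits 10000010 = 130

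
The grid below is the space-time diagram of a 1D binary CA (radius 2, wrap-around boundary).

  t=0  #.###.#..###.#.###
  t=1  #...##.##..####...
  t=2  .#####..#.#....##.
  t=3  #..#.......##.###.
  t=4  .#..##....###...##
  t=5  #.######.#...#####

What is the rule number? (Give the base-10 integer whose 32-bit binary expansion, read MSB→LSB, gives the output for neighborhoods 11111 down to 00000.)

  [31] ##### => #  t=2,i=3
  [30] ####. => .  t=0,i=17
  [29] ###.# => #  t=0,i=0
  [28] ###.. => .  t=1,i=14
  [27] ##.## => .  t=0,i=1
  [26] ##.#. => #  t=0,i=5
  [25] ##..# => .  t=1,i=9
  [24] ##... => #  t=1,i=15
  [23] #.### => .  t=0,i=2
  [22] #.##. => .  t=1,i=7
  [21] #.#.# => #  t=0,i=13
  [20] #.#.. => .  t=0,i=6
  [19] #..## => #  t=0,i=8
  [18] #..#. => .  t=2,i=7
  [17] #...# => #  t=1,i=2
  [16] #.... => #  t=2,i=12
  [15] .#### => .  t=0,i=16
  [14] .###. => .  t=0,i=3
  [13] .##.# => #  t=1,i=5
  [12] .##.. => #  t=1,i=8
  [11] .#.## => #  t=0,i=14
  [10] .#.#. => .  t=2,i=9
  [9] .#..# => #  t=0,i=7
  [8] .#... => #  t=1,i=1
  [7] ..### => .  t=0,i=9
  [6] ..##. => #  t=1,i=4
  [5] ..#.# => .  t=2,i=8
  [4] ..#.. => .  t=1,i=0
  [3] ...## => #  t=1,i=3
  [2] ...#. => .  t=1,i=17
  [1] ....# => .  t=2,i=13
  [0] ..... => .  t=3,i=6
  bits 10100101001010110011101101001000 = 2771073864

2771073864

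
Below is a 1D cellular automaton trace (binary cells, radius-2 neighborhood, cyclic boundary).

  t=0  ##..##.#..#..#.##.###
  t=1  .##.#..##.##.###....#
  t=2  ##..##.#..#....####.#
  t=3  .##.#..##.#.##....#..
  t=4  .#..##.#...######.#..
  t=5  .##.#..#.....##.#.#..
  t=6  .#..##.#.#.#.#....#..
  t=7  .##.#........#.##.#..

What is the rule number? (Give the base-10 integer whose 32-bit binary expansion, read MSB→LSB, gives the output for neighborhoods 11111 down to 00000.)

3008436850

  [31] ##### => #  t=0,i=20
  [30] ####. => .  t=0,i=0
  [29] ###.# => #  t=2,i=18
  [28] ###.. => #  t=0,i=1
  [27] ##.## => .  t=0,i=17
  [26] ##.#. => .  t=0,i=6
  [25] ##..# => #  t=0,i=2
  [24] ##... => #  t=1,i=16
  [23] #.### => .  t=0,i=18
  [22] #.##. => #  t=0,i=15
  [21] #.#.# => .  t=3,i=10
  [20] #.#.. => #  t=0,i=7
  [19] #..## => .  t=0,i=3
  [18] #..#. => .  t=0,i=9
  [17] #...# => .  t=3,i=20
  [16] #.... => #  t=1,i=17
  [15] .#### => .  t=0,i=19
  [14] .###. => .  t=1,i=14
  [13] .##.# => .  t=0,i=5
  [12] .##.. => #  t=3,i=13
  [11] .#.## => #  t=0,i=14
  [10] .#.#. => .  t=5,i=17
  [9] .#..# => #  t=0,i=8
  [8] .#... => .  t=2,i=11
  [7] ..### => .  t=2,i=15
  [6] ..##. => #  t=0,i=4
  [5] ..#.# => #  t=0,i=13
  [4] ..#.. => #  t=0,i=10
  [3] ...## => .  t=2,i=14
  [2] ...#. => .  t=1,i=19
  [1] ....# => #  t=1,i=18
  [0] ..... => .  t=5,i=10
  bits 10110011010100010001101001110010 = 3008436850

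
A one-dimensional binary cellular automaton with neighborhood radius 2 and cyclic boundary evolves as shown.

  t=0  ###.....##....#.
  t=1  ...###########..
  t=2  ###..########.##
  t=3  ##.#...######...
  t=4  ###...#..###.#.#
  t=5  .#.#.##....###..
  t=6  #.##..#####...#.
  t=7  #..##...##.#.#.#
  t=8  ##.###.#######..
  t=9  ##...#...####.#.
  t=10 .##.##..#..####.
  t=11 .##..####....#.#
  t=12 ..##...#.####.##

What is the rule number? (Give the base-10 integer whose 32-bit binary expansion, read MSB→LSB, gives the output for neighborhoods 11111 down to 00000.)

3877975135

  [31] ##### => #  t=1,i=5
  [30] ####. => #  t=1,i=12
  [29] ###.# => #  t=2,i=12
  [28] ###.. => .  t=0,i=2
  [27] ##.## => .  t=2,i=13
  [26] ##.#. => #  t=3,i=2
  [25] ##..# => #  t=2,i=3
  [24] ##... => #  t=0,i=3
  [23] #.### => .  t=0,i=0
  [22] #.##. => .  t=5,i=5
  [21] #.#.# => #  t=4,i=13
  [20] #.#.. => .  t=3,i=3
  [19] #..## => .  t=2,i=4
  [18] #..#. => #  t=10,i=7
  [17] #...# => .  t=3,i=5
  [16] #.... => #  t=0,i=4
  [15] .#### => .  t=1,i=4
  [14] .###. => .  t=0,i=1
  [13] .##.# => #  t=3,i=1
  [12] .##.. => #  t=0,i=9
  [11] .#.## => .  t=0,i=15
  [10] .#.#. => #  t=5,i=2
  [9] .#..# => .  t=4,i=7
  [8] .#... => .  t=3,i=4
  [7] ..### => .  t=1,i=3
  [6] ..##. => #  t=0,i=8
  [5] ..#.# => .  t=0,i=14
  [4] ..#.. => #  t=4,i=6
  [3] ...## => #  t=0,i=7
  [2] ...#. => #  t=0,i=13
  [1] ....# => #  t=0,i=6
  [0] ..... => #  t=0,i=5
  bits 11100111001001010011010001011111 = 3877975135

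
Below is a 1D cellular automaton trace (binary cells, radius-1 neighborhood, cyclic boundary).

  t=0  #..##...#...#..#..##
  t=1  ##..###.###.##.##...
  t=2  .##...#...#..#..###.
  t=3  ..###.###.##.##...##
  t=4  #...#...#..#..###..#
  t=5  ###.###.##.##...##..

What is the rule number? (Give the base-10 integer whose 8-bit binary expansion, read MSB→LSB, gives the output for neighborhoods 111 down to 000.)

  ###|.  b7=0 t=0,i=19
  ##.|#  b6=1 t=0,i=0
  #.#|.  b5=0 t=1,i=7
  #..|#  b4=1 t=0,i=1
  .##|.  b3=0 t=0,i=3
  .#.|#  b2=1 t=0,i=8
  ..#|.  b1=0 t=0,i=2
  ...|#  b0=1 t=0,i=6
  bits 01010101 = 85

85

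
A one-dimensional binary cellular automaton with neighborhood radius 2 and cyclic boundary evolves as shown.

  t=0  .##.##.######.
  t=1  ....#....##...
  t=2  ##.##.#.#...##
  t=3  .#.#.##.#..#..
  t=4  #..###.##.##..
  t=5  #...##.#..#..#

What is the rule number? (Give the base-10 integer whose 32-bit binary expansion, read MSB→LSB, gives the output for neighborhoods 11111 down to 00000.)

  nb #####: next=#  (t=0,i=9, bit31=1)
  nb ####.: next=.  (t=0,i=11, bit30=0)
  nb ###.#: next=#  (t=2,i=1, bit29=1)
  nb ###..: next=.  (t=0,i=12, bit28=0)
  nb ##.##: next=.  (t=0,i=3, bit27=0)
  nb ##.#.: next=#  (t=2,i=5, bit26=1)
  nb ##..#: next=.  (t=0,i=13, bit25=0)
  nb ##...: next=.  (t=1,i=11, bit24=0)
  nb #.###: next=.  (t=0,i=7, bit23=0)
  nb #.##.: next=#  (t=0,i=4, bit22=1)
  nb #.#.#: next=#  (t=2,i=6, bit21=1)
  nb #.#..: next=#  (t=2,i=8, bit20=1)
  nb #..##: next=.  (t=0,i=0, bit19=0)
  nb #..#.: next=#  (t=3,i=10, bit18=1)
  nb #...#: next=.  (t=2,i=10, bit17=0)
  nb #....: next=#  (t=1,i=6, bit16=1)
  nb .####: next=.  (t=0,i=8, bit15=0)
  nb .###.: next=#  (t=4,i=4, bit14=1)
  nb .##.#: next=.  (t=0,i=2, bit13=0)
  nb .##..: next=.  (t=1,i=10, bit12=0)
  nb .#.##: next=#  (t=3,i=4, bit11=1)
  nb .#.#.: next=.  (t=2,i=7, bit10=0)
  nb .#..#: next=.  (t=3,i=9, bit9=0)
  nb .#...: next=.  (t=1,i=5, bit8=0)
  nb ..###: next=.  (t=2,i=12, bit7=0)
  nb ..##.: next=.  (t=0,i=1, bit6=0)
  nb ..#.#: next=.  (t=3,i=1, bit5=0)
  nb ..#..: next=#  (t=1,i=4, bit4=1)
  nb ...##: next=#  (t=1,i=8, bit3=1)
  nb ...#.: next=#  (t=1,i=3, bit2=1)
  nb ....#: next=.  (t=1,i=2, bit1=0)
  nb .....: next=#  (t=1,i=0, bit0=1)
  bits 10100100011101010100100000011101 = 2759149597

2759149597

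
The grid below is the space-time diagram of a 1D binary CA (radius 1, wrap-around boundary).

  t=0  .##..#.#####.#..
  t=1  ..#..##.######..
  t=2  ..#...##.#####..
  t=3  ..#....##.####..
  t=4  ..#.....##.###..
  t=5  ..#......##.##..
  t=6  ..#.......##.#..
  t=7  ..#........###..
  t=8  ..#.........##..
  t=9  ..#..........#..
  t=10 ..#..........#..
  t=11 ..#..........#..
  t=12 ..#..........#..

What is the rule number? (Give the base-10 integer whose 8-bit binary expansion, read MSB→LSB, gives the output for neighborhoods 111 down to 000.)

228

  nb ###: next=#  (t=0,i=8, bit7=1)
  nb ##.: next=#  (t=0,i=2, bit6=1)
  nb #.#: next=#  (t=0,i=6, bit5=1)
  nb #..: next=.  (t=0,i=3, bit4=0)
  nb .##: next=.  (t=0,i=1, bit3=0)
  nb .#.: next=#  (t=0,i=5, bit2=1)
  nb ..#: next=.  (t=0,i=0, bit1=0)
  nb ...: next=.  (t=0,i=15, bit0=0)
  bits 11100100 = 228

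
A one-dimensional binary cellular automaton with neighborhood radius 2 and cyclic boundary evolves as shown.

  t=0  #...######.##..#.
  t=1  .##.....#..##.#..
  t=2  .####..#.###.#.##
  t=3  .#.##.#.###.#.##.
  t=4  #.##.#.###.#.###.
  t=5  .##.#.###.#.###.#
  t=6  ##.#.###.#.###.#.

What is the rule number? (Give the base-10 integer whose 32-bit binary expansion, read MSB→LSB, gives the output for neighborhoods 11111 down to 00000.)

1439652676

  #####|.  b31=0 t=0,i=6
  ####.|#  b30=1 t=0,i=8
  ###.#|.  b29=0 t=0,i=9
  ###..|#  b28=1 t=2,i=4
  ##.##|.  b27=0 t=0,i=10
  ##.#.|#  b26=1 t=1,i=13
  ##..#|.  b25=0 t=0,i=13
  ##...|#  b24=1 t=1,i=3
  #.###|#  b23=1 t=2,i=1
  #.##.|#  b22=1 t=0,i=11
  #.#.#|.  b21=0 t=2,i=13
  #.#..|.  b20=0 t=0,i=0
  #..##|#  b19=1 t=1,i=10
  #..#.|#  b18=1 t=0,i=14
  #...#|#  b17=1 t=0,i=2
  #....|#  b16=1 t=1,i=4
  .####|.  b15=0 t=0,i=5
  .###.|#  b14=1 t=2,i=10
  .##.#|.  b13=0 t=1,i=12
  .##..|#  b12=1 t=0,i=12
  .#.##|#  b11=1 t=2,i=8
  .#.#.|.  b10=0 t=0,i=16
  .#..#|#  b9=1 t=1,i=9
  .#...|#  b8=1 t=0,i=1
  ..###|.  b7=0 t=0,i=4
  ..##.|#  b6=1 t=1,i=1
  ..#.#|.  b5=0 t=0,i=15
  ..#..|.  b4=0 t=1,i=8
  ...##|.  b3=0 t=0,i=3
  ...#.|#  b2=1 t=1,i=7
  ....#|.  b1=0 t=1,i=6
  .....|.  b0=0 t=1,i=5
  bits 01010101110011110101101101000100 = 1439652676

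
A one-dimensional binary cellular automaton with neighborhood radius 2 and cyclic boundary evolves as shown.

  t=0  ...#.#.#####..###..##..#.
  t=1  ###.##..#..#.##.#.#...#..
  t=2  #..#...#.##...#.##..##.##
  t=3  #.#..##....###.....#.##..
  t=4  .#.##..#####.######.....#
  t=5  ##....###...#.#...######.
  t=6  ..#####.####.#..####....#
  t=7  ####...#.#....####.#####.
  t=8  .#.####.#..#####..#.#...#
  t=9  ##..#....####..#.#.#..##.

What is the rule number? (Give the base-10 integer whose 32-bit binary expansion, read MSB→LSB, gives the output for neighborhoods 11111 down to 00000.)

  #####|.  b31=0 t=0,i=9
  ####.|.  b30=0 t=0,i=10
  ###.#|.  b29=0 t=1,i=2
  ###..|#  b28=1 t=0,i=11
  ##.##|#  b27=1 t=1,i=3
  ##.#.|.  b26=0 t=1,i=15
  ##..#|.  b25=0 t=0,i=12
  ##...|#  b24=1 t=2,i=11
  #.###|.  b23=0 t=0,i=7
  #.##.|.  b22=0 t=1,i=4
  #.#.#|#  b21=1 t=0,i=5
  #.#..|.  b20=0 t=1,i=18
  #..##|#  b19=1 t=0,i=13
  #..#.|#  b18=1 t=0,i=22
  #...#|#  b17=1 t=1,i=20
  #....|#  b16=1 t=0,i=0
  .####|#  b15=1 t=0,i=8
  .###.|.  b14=0 t=0,i=15
  .##.#|#  b13=1 t=1,i=14
  .##..|.  b12=0 t=0,i=20
  .#.##|.  b11=0 t=0,i=6
  .#.#.|#  b10=1 t=0,i=4
  .#..#|#  b9=1 t=1,i=9
  .#...|.  b8=0 t=0,i=24
  ..###|#  b7=1 t=0,i=14
  ..##.|.  b6=0 t=0,i=19
  ..#.#|.  b5=0 t=0,i=3
  ..#..|.  b4=0 t=0,i=23
  ...##|#  b3=1 t=3,i=10
  ...#.|#  b2=1 t=0,i=2
  ....#|#  b1=1 t=0,i=1
  .....|#  b0=1 t=3,i=16
  bits 00011001001011111010011010001111 = 422553231

422553231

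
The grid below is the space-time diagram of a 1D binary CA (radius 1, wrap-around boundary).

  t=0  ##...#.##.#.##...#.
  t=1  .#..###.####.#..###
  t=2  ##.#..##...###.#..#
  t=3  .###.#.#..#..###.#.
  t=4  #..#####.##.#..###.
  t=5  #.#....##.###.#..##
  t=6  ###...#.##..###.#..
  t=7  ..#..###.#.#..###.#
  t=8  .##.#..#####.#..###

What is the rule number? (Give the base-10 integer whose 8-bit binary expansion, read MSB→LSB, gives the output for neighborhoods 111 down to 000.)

  [7] ### => .  t=1,i=5
  [6] ##. => #  t=0,i=1
  [5] #.# => #  t=0,i=6
  [4] #.. => .  t=0,i=2
  [3] .## => .  t=0,i=0
  [2] .#. => #  t=0,i=5
  [1] ..# => #  t=0,i=4
  [0] ... => .  t=0,i=3
  bits 01100110 = 102

102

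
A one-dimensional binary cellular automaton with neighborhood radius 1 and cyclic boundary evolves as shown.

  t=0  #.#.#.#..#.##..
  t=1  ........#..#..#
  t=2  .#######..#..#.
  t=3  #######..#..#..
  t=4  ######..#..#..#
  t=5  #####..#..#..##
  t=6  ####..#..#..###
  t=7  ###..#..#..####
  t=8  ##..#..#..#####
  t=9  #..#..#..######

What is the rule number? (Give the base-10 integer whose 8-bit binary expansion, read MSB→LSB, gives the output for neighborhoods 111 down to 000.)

139

  ### -> #   bit 7 = 1  t=2,i=2
  ##. -> .   bit 6 = 0  t=0,i=12
  #.# -> .   bit 5 = 0  t=0,i=1
  #.. -> .   bit 4 = 0  t=0,i=7
  .## -> #   bit 3 = 1  t=0,i=11
  .#. -> .   bit 2 = 0  t=0,i=0
  ..# -> #   bit 1 = 1  t=0,i=8
  ... -> #   bit 0 = 1  t=1,i=1
  bits 10001011 = 139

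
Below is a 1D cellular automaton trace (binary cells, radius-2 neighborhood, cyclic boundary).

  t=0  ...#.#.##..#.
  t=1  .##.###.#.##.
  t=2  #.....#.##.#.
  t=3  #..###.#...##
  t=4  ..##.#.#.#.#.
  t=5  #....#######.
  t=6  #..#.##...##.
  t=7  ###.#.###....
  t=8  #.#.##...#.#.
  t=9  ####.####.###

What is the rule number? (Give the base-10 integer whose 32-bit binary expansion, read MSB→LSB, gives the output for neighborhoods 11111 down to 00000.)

1631493783

  nb #####: next=.  (t=5,i=7, bit31=0)
  nb ####.: next=#  (t=5,i=10, bit30=1)
  nb ###.#: next=#  (t=1,i=6, bit29=1)
  nb ###..: next=.  (t=3,i=0, bit28=0)
  nb ##.##: next=.  (t=1,i=3, bit27=0)
  nb ##.#.: next=.  (t=1,i=7, bit26=0)
  nb ##..#: next=.  (t=0,i=9, bit25=0)
  nb ##...: next=#  (t=6,i=7, bit24=1)
  nb #.###: next=.  (t=1,i=4, bit23=0)
  nb #.##.: next=.  (t=0,i=7, bit22=0)
  nb #.#.#: next=#  (t=0,i=5, bit21=1)
  nb #.#..: next=#  (t=2,i=0, bit20=1)
  nb #..##: next=#  (t=1,i=0, bit19=1)
  nb #..#.: next=#  (t=0,i=10, bit18=1)
  nb #...#: next=#  (t=3,i=9, bit17=1)
  nb #....: next=.  (t=0,i=0, bit16=0)
  nb .####: next=#  (t=5,i=6, bit15=1)
  nb .###.: next=.  (t=1,i=5, bit14=0)
  nb .##.#: next=.  (t=1,i=2, bit13=0)
  nb .##..: next=#  (t=0,i=8, bit12=1)
  nb .#.##: next=#  (t=0,i=6, bit11=1)
  nb .#.#.: next=#  (t=0,i=4, bit10=1)
  nb .#..#: next=#  (t=6,i=1, bit9=1)
  nb .#...: next=.  (t=0,i=12, bit8=0)
  nb ..###: next=#  (t=3,i=3, bit7=1)
  nb ..##.: next=.  (t=1,i=1, bit6=0)
  nb ..#.#: next=.  (t=0,i=3, bit5=0)
  nb ..#..: next=#  (t=0,i=11, bit4=1)
  nb ...##: next=.  (t=3,i=10, bit3=0)
  nb ...#.: next=#  (t=0,i=2, bit2=1)
  nb ....#: next=#  (t=0,i=1, bit1=1)
  nb .....: next=#  (t=2,i=3, bit0=1)
  bits 01100001001111101001111010010111 = 1631493783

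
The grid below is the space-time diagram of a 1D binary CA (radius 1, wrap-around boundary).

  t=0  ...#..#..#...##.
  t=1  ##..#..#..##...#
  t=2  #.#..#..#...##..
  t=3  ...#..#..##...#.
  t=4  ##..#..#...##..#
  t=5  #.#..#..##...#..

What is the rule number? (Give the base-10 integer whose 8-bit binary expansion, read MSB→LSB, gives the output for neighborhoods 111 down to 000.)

  [7] ### => #  t=1,i=0
  [6] ##. => .  t=0,i=14
  [5] #.# => .  t=2,i=1
  [4] #.. => #  t=0,i=4
  [3] .## => .  t=0,i=13
  [2] .#. => .  t=0,i=3
  [1] ..# => .  t=0,i=2
  [0] ... => #  t=0,i=0
  bits 10010001 = 145

145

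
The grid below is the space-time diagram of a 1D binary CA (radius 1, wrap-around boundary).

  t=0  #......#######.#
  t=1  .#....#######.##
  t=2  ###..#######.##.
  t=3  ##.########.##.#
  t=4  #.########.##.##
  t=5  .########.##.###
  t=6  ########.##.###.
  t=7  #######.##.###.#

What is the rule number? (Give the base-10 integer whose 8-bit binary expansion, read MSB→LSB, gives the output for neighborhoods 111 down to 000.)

  nb ###: next=#  (t=0,i=8, bit7=1)
  nb ##.: next=.  (t=0,i=0, bit6=0)
  nb #.#: next=#  (t=0,i=14, bit5=1)
  nb #..: next=#  (t=0,i=1, bit4=1)
  nb .##: next=#  (t=0,i=7, bit3=1)
  nb .#.: next=#  (t=1,i=1, bit2=1)
  nb ..#: next=#  (t=0,i=6, bit1=1)
  nb ...: next=.  (t=0,i=2, bit0=0)
  bits 10111110 = 190

190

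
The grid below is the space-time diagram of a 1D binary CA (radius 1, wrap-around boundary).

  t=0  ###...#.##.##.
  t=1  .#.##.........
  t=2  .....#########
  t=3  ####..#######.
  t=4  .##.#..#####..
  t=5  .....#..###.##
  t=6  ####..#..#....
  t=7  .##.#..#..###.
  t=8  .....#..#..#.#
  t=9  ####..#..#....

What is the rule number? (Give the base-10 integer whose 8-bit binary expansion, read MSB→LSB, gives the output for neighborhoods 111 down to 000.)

145

  nb ###: next=#  (t=0,i=1, bit7=1)
  nb ##.: next=.  (t=0,i=2, bit6=0)
  nb #.#: next=.  (t=0,i=7, bit5=0)
  nb #..: next=#  (t=0,i=3, bit4=1)
  nb .##: next=.  (t=0,i=0, bit3=0)
  nb .#.: next=.  (t=0,i=6, bit2=0)
  nb ..#: next=.  (t=0,i=5, bit1=0)
  nb ...: next=#  (t=0,i=4, bit0=1)
  bits 10010001 = 145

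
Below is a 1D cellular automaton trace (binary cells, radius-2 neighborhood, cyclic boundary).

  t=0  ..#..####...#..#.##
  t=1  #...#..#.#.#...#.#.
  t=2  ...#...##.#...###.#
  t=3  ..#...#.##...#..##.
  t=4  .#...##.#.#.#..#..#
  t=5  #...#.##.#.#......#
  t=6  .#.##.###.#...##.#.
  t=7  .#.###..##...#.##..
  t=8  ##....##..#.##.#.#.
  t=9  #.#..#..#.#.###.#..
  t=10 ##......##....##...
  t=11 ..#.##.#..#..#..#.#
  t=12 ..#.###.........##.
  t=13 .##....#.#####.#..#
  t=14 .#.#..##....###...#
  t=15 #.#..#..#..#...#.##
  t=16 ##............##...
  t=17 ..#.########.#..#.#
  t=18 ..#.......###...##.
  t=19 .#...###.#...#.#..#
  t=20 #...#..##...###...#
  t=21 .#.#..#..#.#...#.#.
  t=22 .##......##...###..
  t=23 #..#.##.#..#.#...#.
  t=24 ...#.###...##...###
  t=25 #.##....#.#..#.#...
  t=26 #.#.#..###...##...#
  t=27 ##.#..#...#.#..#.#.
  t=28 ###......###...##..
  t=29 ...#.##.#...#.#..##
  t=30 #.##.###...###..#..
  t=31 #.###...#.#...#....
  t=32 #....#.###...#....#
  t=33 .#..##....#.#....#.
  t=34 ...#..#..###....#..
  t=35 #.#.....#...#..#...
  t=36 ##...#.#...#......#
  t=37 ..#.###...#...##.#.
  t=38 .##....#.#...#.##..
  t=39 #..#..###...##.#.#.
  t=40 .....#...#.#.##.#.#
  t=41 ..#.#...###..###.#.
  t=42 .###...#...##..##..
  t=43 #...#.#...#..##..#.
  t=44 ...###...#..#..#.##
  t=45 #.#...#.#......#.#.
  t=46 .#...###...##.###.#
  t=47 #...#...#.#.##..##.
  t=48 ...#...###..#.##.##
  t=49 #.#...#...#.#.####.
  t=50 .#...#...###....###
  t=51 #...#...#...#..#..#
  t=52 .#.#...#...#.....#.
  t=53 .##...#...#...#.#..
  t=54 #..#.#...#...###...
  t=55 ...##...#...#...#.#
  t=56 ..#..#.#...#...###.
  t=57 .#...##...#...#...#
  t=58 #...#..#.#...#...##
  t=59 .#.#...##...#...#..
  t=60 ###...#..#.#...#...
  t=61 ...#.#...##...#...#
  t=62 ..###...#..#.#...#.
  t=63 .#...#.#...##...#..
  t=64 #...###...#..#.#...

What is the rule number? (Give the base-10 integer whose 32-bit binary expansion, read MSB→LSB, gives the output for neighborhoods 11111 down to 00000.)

1866998829

  [31] ##### => .  t=13,i=11
  [30] ####. => #  t=0,i=7
  [29] ###.# => #  t=2,i=16
  [28] ###.. => .  t=0,i=8
  [27] ##.## => #  t=6,i=5
  [26] ##.#. => #  t=2,i=9
  [25] ##..# => #  t=0,i=0
  [24] ##... => #  t=0,i=9
  [23] #.### => .  t=6,i=6
  [22] #.##. => #  t=0,i=17
  [21] #.#.# => .  t=1,i=9
  [20] #.#.. => .  t=1,i=0
  [19] #..## => #  t=0,i=4
  [18] #..#. => .  t=0,i=1
  [17] #...# => .  t=0,i=10
  [16] #.... => .  t=5,i=13
  [15] .#### => .  t=0,i=6
  [14] .###. => .  t=2,i=15
  [13] .##.# => #  t=2,i=8
  [12] .##.. => .  t=0,i=18
  [11] .#.## => .  t=0,i=16
  [10] .#.#. => #  t=1,i=8
  [9] .#..# => .  t=0,i=3
  [8] .#... => .  t=1,i=1
  [7] ..### => .  t=0,i=5
  [6] ..##. => .  t=2,i=7
  [5] ..#.# => #  t=0,i=15
  [4] ..#.. => .  t=0,i=2
  [3] ...## => #  t=2,i=6
  [2] ...#. => #  t=0,i=11
  [1] ....# => .  t=5,i=16
  [0] ..... => #  t=5,i=14
  bits 01101111010010000010010000101101 = 1866998829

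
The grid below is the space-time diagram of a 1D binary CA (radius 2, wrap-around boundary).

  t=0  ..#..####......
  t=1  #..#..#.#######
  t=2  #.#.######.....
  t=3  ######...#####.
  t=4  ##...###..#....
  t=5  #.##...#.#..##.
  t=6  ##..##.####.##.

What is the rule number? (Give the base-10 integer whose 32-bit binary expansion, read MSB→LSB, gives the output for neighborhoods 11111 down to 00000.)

297250403

  nb #####: next=.  (t=1,i=10, bit31=0)
  nb ####.: next=.  (t=0,i=7, bit30=0)
  nb ###.#: next=.  (t=3,i=13, bit29=0)
  nb ###..: next=#  (t=0,i=8, bit28=1)
  nb ##.##: next=.  (t=3,i=14, bit27=0)
  nb ##.#.: next=.  (t=5,i=14, bit26=0)
  nb ##..#: next=.  (t=1,i=1, bit25=0)
  nb ##...: next=#  (t=0,i=9, bit24=1)
  nb #.###: next=#  (t=1,i=8, bit23=1)
  nb #.##.: next=.  (t=5,i=2, bit22=0)
  nb #.#.#: next=#  (t=2,i=2, bit21=1)
  nb #.#..: next=#  (t=5,i=9, bit20=1)
  nb #..##: next=.  (t=0,i=4, bit19=0)
  nb #..#.: next=#  (t=1,i=2, bit18=1)
  nb #...#: next=#  (t=3,i=7, bit17=1)
  nb #....: next=#  (t=0,i=10, bit16=1)
  nb .####: next=#  (t=0,i=6, bit15=1)
  nb .###.: next=.  (t=4,i=6, bit14=0)
  nb .##.#: next=#  (t=5,i=13, bit13=1)
  nb .##..: next=.  (t=4,i=1, bit12=0)
  nb .#.##: next=#  (t=1,i=7, bit11=1)
  nb .#.#.: next=#  (t=2,i=1, bit10=1)
  nb .#..#: next=#  (t=0,i=3, bit9=1)
  nb .#...: next=.  (t=4,i=11, bit8=0)
  nb ..###: next=.  (t=0,i=5, bit7=0)
  nb ..##.: next=#  (t=4,i=0, bit6=1)
  nb ..#.#: next=#  (t=1,i=6, bit5=1)
  nb ..#..: next=.  (t=0,i=2, bit4=0)
  nb ...##: next=.  (t=3,i=8, bit3=0)
  nb ...#.: next=.  (t=0,i=1, bit2=0)
  nb ....#: next=#  (t=0,i=0, bit1=1)
  nb .....: next=#  (t=0,i=11, bit0=1)
  bits 00010001101101111010111001100011 = 297250403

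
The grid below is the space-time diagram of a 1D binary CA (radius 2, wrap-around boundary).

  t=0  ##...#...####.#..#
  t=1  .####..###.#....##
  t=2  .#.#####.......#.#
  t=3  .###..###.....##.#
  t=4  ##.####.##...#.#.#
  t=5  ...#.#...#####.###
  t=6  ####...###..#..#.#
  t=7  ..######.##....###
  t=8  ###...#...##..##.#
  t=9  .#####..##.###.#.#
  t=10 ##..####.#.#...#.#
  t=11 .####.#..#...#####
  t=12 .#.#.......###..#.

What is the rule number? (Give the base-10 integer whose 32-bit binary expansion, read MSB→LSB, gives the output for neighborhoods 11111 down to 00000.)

  [31] ##### => .  t=2,i=5
  [30] ####. => #  t=0,i=11
  [29] ###.# => .  t=0,i=12
  [28] ###.. => #  t=0,i=1
  [27] ##.## => .  t=1,i=0
  [26] ##.#. => .  t=0,i=13
  [25] ##..# => #  t=1,i=5
  [24] ##... => #  t=0,i=2
  [23] #.### => #  t=1,i=1
  [22] #.##. => .  t=4,i=8
  [21] #.#.# => #  t=2,i=1
  [20] #.#.. => .  t=0,i=14
  [19] #..## => #  t=0,i=16
  [18] #..#. => .  t=6,i=11
  [17] #...# => #  t=0,i=3
  [16] #.... => .  t=1,i=13
  [15] .#### => .  t=0,i=10
  [14] .###. => .  t=0,i=0
  [13] .##.# => #  t=1,i=17
  [12] .##.. => #  t=4,i=9
  [11] .#.## => #  t=2,i=2
  [10] .#.#. => .  t=2,i=0
  [9] .#..# => .  t=0,i=15
  [8] .#... => .  t=0,i=6
  [7] ..### => #  t=0,i=9
  [6] ..##. => .  t=1,i=16
  [5] ..#.# => #  t=2,i=15
  [4] ..#.. => .  t=0,i=5
  [3] ...## => #  t=0,i=8
  [2] ...#. => #  t=0,i=4
  [1] ....# => .  t=1,i=14
  [0] ..... => .  t=2,i=10
  bits 01010011101010100011100010101100 = 1403664556

1403664556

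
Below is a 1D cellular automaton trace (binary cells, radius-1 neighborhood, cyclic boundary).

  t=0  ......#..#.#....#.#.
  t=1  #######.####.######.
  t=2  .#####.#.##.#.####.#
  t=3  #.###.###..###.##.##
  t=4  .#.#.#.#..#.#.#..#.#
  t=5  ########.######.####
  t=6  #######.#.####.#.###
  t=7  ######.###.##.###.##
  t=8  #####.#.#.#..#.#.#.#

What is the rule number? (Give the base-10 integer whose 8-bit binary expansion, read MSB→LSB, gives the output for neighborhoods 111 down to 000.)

  [7] ### => #  t=1,i=1
  [6] ##. => .  t=1,i=6
  [5] #.# => #  t=0,i=10
  [4] #.. => .  t=0,i=7
  [3] .## => .  t=1,i=0
  [2] .#. => #  t=0,i=6
  [1] ..# => #  t=0,i=5
  [0] ... => #  t=0,i=0
  bits 10100111 = 167

167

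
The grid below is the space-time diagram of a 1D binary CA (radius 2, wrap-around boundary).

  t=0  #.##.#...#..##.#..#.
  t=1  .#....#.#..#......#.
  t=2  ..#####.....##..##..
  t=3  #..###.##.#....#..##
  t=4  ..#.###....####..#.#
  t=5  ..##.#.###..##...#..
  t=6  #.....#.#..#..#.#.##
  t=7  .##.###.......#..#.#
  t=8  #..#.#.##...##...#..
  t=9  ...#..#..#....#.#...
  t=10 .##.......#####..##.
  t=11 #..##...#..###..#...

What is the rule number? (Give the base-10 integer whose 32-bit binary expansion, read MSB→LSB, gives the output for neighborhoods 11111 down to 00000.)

  ##### -> #   bit 31 = 1  t=2,i=4
  ####. -> #   bit 30 = 1  t=2,i=5
  ###.# -> #   bit 29 = 1  t=3,i=5
  ###.. -> .   bit 28 = 0  t=2,i=6
  ##.## -> #   bit 27 = 1  t=3,i=6
  ##.#. -> .   bit 26 = 0  t=0,i=4
  ##..# -> .   bit 25 = 0  t=2,i=14
  ##... -> #   bit 24 = 1  t=2,i=7
  #.### -> .   bit 23 = 0  t=4,i=4
  #.##. -> .   bit 22 = 0  t=0,i=2
  #.#.# -> .   bit 21 = 0  t=0,i=0
  #.#.. -> .   bit 20 = 0  t=0,i=5
  #..## -> #   bit 19 = 1  t=0,i=11
  #..#. -> .   bit 18 = 0  t=0,i=17
  #...# -> .   bit 17 = 0  t=0,i=7
  #.... -> #   bit 16 = 1  t=1,i=3
  .#### -> #   bit 15 = 1  t=2,i=3
  .###. -> #   bit 14 = 1  t=3,i=4
  .##.# -> .   bit 13 = 0  t=0,i=3
  .##.. -> .   bit 12 = 0  t=2,i=13
  .#.## -> #   bit 11 = 1  t=0,i=1
  .#.#. -> .   bit 10 = 0  t=0,i=19
  .#..# -> .   bit 9 = 0  t=0,i=10
  .#... -> #   bit 8 = 1  t=0,i=6
  ..### -> .   bit 7 = 0  t=2,i=2
  ..##. -> .   bit 6 = 0  t=0,i=12
  ..#.# -> #   bit 5 = 1  t=0,i=18
  ..#.. -> .   bit 4 = 0  t=0,i=9
  ...## -> .   bit 3 = 0  t=2,i=1
  ...#. -> #   bit 2 = 1  t=0,i=8
  ....# -> #   bit 1 = 1  t=1,i=4
  ..... -> .   bit 0 = 0  t=1,i=14
  bits 11101001000010011100100100100110 = 3909732646

3909732646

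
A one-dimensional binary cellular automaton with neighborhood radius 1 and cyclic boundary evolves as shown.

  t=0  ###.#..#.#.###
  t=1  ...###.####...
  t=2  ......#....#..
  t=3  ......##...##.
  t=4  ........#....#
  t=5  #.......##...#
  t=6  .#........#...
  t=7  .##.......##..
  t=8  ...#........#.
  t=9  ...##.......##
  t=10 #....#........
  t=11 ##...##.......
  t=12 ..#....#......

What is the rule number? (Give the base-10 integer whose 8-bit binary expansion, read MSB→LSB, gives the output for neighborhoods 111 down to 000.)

52

  ###|.  b7=0 t=0,i=0
  ##.|.  b6=0 t=0,i=2
  #.#|#  b5=1 t=0,i=3
  #..|#  b4=1 t=0,i=5
  .##|.  b3=0 t=0,i=11
  .#.|#  b2=1 t=0,i=4
  ..#|.  b1=0 t=0,i=6
  ...|.  b0=0 t=1,i=0
  bits 00110100 = 52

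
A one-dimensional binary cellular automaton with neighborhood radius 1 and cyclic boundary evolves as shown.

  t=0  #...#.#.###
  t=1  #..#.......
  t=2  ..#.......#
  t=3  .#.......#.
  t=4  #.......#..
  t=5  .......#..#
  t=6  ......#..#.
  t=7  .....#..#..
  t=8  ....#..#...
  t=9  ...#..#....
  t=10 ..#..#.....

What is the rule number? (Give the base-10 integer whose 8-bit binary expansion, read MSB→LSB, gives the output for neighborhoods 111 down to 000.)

66

  ### -> .   bit 7 = 0  t=0,i=9
  ##. -> #   bit 6 = 1  t=0,i=0
  #.# -> .   bit 5 = 0  t=0,i=5
  #.. -> .   bit 4 = 0  t=0,i=1
  .## -> .   bit 3 = 0  t=0,i=8
  .#. -> .   bit 2 = 0  t=0,i=4
  ..# -> #   bit 1 = 1  t=0,i=3
  ... -> .   bit 0 = 0  t=0,i=2
  bits 01000010 = 66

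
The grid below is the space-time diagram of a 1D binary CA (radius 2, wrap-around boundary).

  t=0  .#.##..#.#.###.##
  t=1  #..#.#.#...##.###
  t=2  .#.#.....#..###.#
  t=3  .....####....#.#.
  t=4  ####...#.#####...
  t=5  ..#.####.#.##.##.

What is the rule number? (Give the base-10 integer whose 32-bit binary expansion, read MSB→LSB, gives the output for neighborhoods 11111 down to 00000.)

3485687847

  nb #####: next=#  (t=4,i=11, bit31=1)
  nb ####.: next=#  (t=1,i=16, bit30=1)
  nb ###.#: next=.  (t=0,i=13, bit29=0)
  nb ###..: next=.  (t=1,i=0, bit28=0)
  nb ##.##: next=#  (t=0,i=14, bit27=1)
  nb ##.#.: next=#  (t=0,i=0, bit26=1)
  nb ##..#: next=#  (t=0,i=5, bit25=1)
  nb ##...: next=#  (t=3,i=9, bit24=1)
  nb #.###: next=#  (t=0,i=11, bit23=1)
  nb #.##.: next=#  (t=0,i=3, bit22=1)
  nb #.#.#: next=.  (t=0,i=1, bit21=0)
  nb #.#..: next=.  (t=1,i=7, bit20=0)
  nb #..##: next=.  (t=2,i=11, bit19=0)
  nb #..#.: next=.  (t=0,i=6, bit18=0)
  nb #...#: next=#  (t=1,i=9, bit17=1)
  nb #....: next=#  (t=2,i=5, bit16=1)
  nb .####: next=.  (t=1,i=15, bit15=0)
  nb .###.: next=#  (t=0,i=12, bit14=1)
  nb .##.#: next=#  (t=0,i=16, bit13=1)
  nb .##..: next=.  (t=0,i=4, bit12=0)
  nb .#.##: next=.  (t=0,i=2, bit11=0)
  nb .#.#.: next=.  (t=0,i=8, bit10=0)
  nb .#..#: next=.  (t=2,i=10, bit9=0)
  nb .#...: next=.  (t=1,i=8, bit8=0)
  nb ..###: next=.  (t=2,i=12, bit7=0)
  nb ..##.: next=.  (t=1,i=11, bit6=0)
  nb ..#.#: next=#  (t=0,i=7, bit5=1)
  nb ..#..: next=.  (t=2,i=9, bit4=0)
  nb ...##: next=.  (t=1,i=10, bit3=0)
  nb ...#.: next=#  (t=2,i=8, bit2=1)
  nb ....#: next=#  (t=2,i=7, bit1=1)
  nb .....: next=#  (t=2,i=6, bit0=1)
  bits 11001111110000110110000000100111 = 3485687847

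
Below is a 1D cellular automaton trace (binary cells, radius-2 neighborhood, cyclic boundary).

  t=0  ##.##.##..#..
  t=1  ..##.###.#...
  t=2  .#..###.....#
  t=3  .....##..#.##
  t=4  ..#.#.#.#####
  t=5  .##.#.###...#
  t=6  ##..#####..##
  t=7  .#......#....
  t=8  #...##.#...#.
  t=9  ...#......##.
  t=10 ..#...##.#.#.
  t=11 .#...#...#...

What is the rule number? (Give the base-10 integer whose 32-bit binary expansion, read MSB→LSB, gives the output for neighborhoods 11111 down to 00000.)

417617965

  #####|.  b31=0 t=4,i=10
  ####.|.  b30=0 t=4,i=11
  ###.#|.  b29=0 t=1,i=7
  ###..|#  b28=1 t=2,i=6
  ##.##|#  b27=1 t=0,i=2
  ##.#.|.  b26=0 t=1,i=8
  ##..#|.  b25=0 t=0,i=8
  ##...|.  b24=0 t=2,i=7
  #.###|#  b23=1 t=1,i=5
  #.##.|#  b22=1 t=0,i=3
  #.#.#|#  b21=1 t=4,i=4
  #.#..|.  b20=0 t=1,i=9
  #..##|.  b19=0 t=0,i=12
  #..#.|#  b18=1 t=0,i=9
  #...#|.  b17=0 t=5,i=10
  #....|.  b16=0 t=1,i=11
  .####|.  b15=0 t=4,i=9
  .###.|#  b14=1 t=1,i=6
  .##.#|.  b13=0 t=0,i=1
  .##..|#  b12=1 t=0,i=7
  .#.##|#  b11=1 t=3,i=10
  .#.#.|.  b10=0 t=2,i=0
  .#..#|.  b9=0 t=0,i=11
  .#...|.  b8=0 t=1,i=10
  ..###|.  b7=0 t=2,i=4
  ..##.|.  b6=0 t=0,i=0
  ..#.#|#  b5=1 t=2,i=12
  ..#..|.  b4=0 t=0,i=10
  ...##|#  b3=1 t=1,i=1
  ...#.|#  b2=1 t=2,i=11
  ....#|.  b1=0 t=1,i=0
  .....|#  b0=1 t=1,i=12
  bits 00011000111001000101100000101101 = 417617965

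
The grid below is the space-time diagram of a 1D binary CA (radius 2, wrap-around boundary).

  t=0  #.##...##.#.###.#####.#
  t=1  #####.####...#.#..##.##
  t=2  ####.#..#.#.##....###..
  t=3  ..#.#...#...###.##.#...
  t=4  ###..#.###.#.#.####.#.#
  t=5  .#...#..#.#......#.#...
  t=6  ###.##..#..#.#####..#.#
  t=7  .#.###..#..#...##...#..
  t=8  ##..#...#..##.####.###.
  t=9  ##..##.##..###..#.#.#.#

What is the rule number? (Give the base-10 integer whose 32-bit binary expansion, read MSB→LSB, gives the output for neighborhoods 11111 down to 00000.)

3443552639

  ##### -> #   bit 31 = 1  t=0,i=18
  ####. -> #   bit 30 = 1  t=0,i=19
  ###.# -> .   bit 29 = 0  t=0,i=14
  ###.. -> .   bit 28 = 0  t=1,i=9
  ##.## -> #   bit 27 = 1  t=0,i=1
  ##.#. -> #   bit 26 = 1  t=0,i=9
  ##..# -> .   bit 25 = 0  t=2,i=21
  ##... -> #   bit 24 = 1  t=0,i=4
  #.### -> .   bit 23 = 0  t=0,i=12
  #.##. -> #   bit 22 = 1  t=0,i=2
  #.#.# -> .   bit 21 = 0  t=0,i=10
  #.#.. -> .   bit 20 = 0  t=1,i=15
  #..## -> .   bit 19 = 0  t=1,i=17
  #..#. -> .   bit 18 = 0  t=2,i=7
  #...# -> .   bit 17 = 0  t=0,i=5
  #.... -> .   bit 16 = 0  t=2,i=15
  .#### -> .   bit 15 = 0  t=0,i=17
  .###. -> #   bit 14 = 1  t=0,i=13
  .##.# -> #   bit 13 = 1  t=0,i=0
  .##.. -> #   bit 12 = 1  t=0,i=3
  .#.## -> .   bit 11 = 0  t=0,i=11
  .#.#. -> .   bit 10 = 0  t=1,i=14
  .#..# -> .   bit 9 = 0  t=1,i=16
  .#... -> #   bit 8 = 1  t=3,i=5
  ..### -> .   bit 7 = 0  t=2,i=0
  ..##. -> #   bit 6 = 1  t=0,i=7
  ..#.# -> #   bit 5 = 1  t=1,i=13
  ..#.. -> #   bit 4 = 1  t=3,i=8
  ...## -> #   bit 3 = 1  t=0,i=6
  ...#. -> #   bit 2 = 1  t=1,i=12
  ....# -> #   bit 1 = 1  t=2,i=16
  ..... -> #   bit 0 = 1  t=3,i=22
  bits 11001101010000000111000101111111 = 3443552639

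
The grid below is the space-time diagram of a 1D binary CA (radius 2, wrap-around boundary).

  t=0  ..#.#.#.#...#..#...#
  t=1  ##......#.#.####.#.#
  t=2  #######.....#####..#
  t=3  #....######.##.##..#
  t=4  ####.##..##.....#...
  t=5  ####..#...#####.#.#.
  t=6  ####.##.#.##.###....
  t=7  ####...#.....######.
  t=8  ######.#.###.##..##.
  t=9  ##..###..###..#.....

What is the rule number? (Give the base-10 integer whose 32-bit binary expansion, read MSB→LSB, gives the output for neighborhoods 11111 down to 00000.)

  #####|.  b31=0 t=2,i=1
  ####.|#  b30=1 t=1,i=14
  ###.#|#  b29=1 t=1,i=15
  ###..|#  b28=1 t=1,i=1
  ##.##|.  b27=0 t=3,i=11
  ##.#.|#  b26=1 t=1,i=16
  ##..#|.  b25=0 t=2,i=17
  ##...|#  b24=1 t=1,i=2
  #.###|#  b23=1 t=1,i=12
  #.##.|.  b22=0 t=3,i=12
  #.#.#|.  b21=0 t=0,i=4
  #.#..|#  b20=1 t=0,i=8
  #..##|.  b19=0 t=2,i=18
  #..#.|#  b18=1 t=0,i=1
  #...#|#  b17=1 t=0,i=10
  #....|#  b16=1 t=1,i=3
  .####|#  b15=1 t=1,i=13
  .###.|#  b14=1 t=1,i=0
  .##.#|.  b13=0 t=3,i=13
  .##..|#  b12=1 t=3,i=0
  .#.##|.  b11=0 t=1,i=11
  .#.#.|.  b10=0 t=0,i=3
  .#..#|#  b9=1 t=0,i=0
  .#...|.  b8=0 t=0,i=9
  ..###|#  b7=1 t=2,i=12
  ..##.|.  b6=0 t=3,i=19
  ..#.#|.  b5=0 t=0,i=2
  ..#..|#  b4=1 t=0,i=12
  ...##|.  b3=0 t=2,i=11
  ...#.|.  b2=0 t=0,i=11
  ....#|#  b1=1 t=1,i=6
  .....|#  b0=1 t=1,i=4
  bits 01110101100101111101001010010011 = 1972884115

1972884115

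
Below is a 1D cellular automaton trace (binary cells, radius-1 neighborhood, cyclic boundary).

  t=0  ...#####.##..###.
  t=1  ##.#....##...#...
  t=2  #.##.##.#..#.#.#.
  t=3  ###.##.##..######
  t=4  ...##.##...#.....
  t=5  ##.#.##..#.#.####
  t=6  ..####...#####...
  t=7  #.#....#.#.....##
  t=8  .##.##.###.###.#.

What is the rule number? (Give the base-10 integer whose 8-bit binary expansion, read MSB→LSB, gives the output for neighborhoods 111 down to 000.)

  nb ###: next=.  (t=0,i=4, bit7=0)
  nb ##.: next=.  (t=0,i=7, bit6=0)
  nb #.#: next=#  (t=0,i=8, bit5=1)
  nb #..: next=.  (t=0,i=11, bit4=0)
  nb .##: next=#  (t=0,i=3, bit3=1)
  nb .#.: next=#  (t=1,i=3, bit2=1)
  nb ..#: next=.  (t=0,i=2, bit1=0)
  nb ...: next=#  (t=0,i=0, bit0=1)
  bits 00101101 = 45

45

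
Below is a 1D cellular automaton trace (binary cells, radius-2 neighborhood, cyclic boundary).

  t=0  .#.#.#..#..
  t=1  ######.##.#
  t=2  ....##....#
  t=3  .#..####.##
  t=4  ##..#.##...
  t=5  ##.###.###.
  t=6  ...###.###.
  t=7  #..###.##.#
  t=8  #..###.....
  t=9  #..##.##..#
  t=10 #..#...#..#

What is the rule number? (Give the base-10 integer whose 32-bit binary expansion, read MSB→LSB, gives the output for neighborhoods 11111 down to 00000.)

  ##### -> .   bit 31 = 0  t=1,i=1
  ####. -> #   bit 30 = 1  t=1,i=4
  ###.# -> #   bit 29 = 1  t=1,i=5
  ###.. -> .   bit 28 = 0  t=6,i=9
  ##.## -> .   bit 27 = 0  t=1,i=6
  ##.#. -> #   bit 26 = 1  t=3,i=0
  ##..# -> .   bit 25 = 0  t=4,i=2
  ##... -> #   bit 24 = 1  t=2,i=6
  #.### -> #   bit 23 = 1  t=1,i=10
  #.##. -> .   bit 22 = 0  t=1,i=7
  #.#.# -> #   bit 21 = 1  t=0,i=3
  #.#.. -> #   bit 20 = 1  t=0,i=5
  #..## -> .   bit 19 = 0  t=3,i=3
  #..#. -> #   bit 18 = 1  t=0,i=7
  #...# -> #   bit 17 = 1  t=0,i=10
  #.... -> #   bit 16 = 1  t=2,i=1
  .#### -> .   bit 15 = 0  t=1,i=0
  .###. -> #   bit 14 = 1  t=5,i=4
  .##.# -> .   bit 13 = 0  t=1,i=8
  .##.. -> #   bit 12 = 1  t=2,i=5
  .#.## -> #   bit 11 = 1  t=4,i=5
  .#.#. -> #   bit 10 = 1  t=0,i=2
  .#..# -> .   bit 9 = 0  t=0,i=6
  .#... -> .   bit 8 = 0  t=0,i=9
  ..### -> #   bit 7 = 1  t=3,i=4
  ..##. -> #   bit 6 = 1  t=2,i=4
  ..#.# -> #   bit 5 = 1  t=0,i=1
  ..#.. -> #   bit 4 = 1  t=0,i=8
  ...## -> .   bit 3 = 0  t=2,i=3
  ...#. -> #   bit 2 = 1  t=0,i=0
  ....# -> .   bit 1 = 0  t=2,i=2
  ..... -> .   bit 0 = 0  t=8,i=8
  bits 01100101101101110101110011110100 = 1706515700

1706515700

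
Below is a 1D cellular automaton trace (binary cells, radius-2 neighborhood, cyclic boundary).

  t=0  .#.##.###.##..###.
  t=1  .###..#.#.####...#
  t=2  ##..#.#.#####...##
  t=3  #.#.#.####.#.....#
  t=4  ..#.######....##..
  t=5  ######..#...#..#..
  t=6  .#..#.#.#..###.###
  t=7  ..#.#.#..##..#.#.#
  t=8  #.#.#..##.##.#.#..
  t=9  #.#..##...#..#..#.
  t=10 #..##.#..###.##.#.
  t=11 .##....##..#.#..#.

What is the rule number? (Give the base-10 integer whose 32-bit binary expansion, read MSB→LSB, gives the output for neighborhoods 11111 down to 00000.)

1659410999

  nb #####: next=.  (t=2,i=10, bit31=0)
  nb ####.: next=#  (t=1,i=12, bit30=1)
  nb ###.#: next=#  (t=0,i=8, bit29=1)
  nb ###..: next=.  (t=0,i=16, bit28=0)
  nb ##.##: next=.  (t=0,i=5, bit27=0)
  nb ##.#.: next=.  (t=3,i=1, bit26=0)
  nb ##..#: next=#  (t=0,i=12, bit25=1)
  nb ##...: next=.  (t=1,i=14, bit24=0)
  nb #.###: next=#  (t=0,i=6, bit23=1)
  nb #.##.: next=#  (t=0,i=3, bit22=1)
  nb #.#.#: next=#  (t=1,i=8, bit21=1)
  nb #.#..: next=.  (t=3,i=11, bit20=0)
  nb #..##: next=#  (t=0,i=13, bit19=1)
  nb #..#.: next=.  (t=0,i=0, bit18=0)
  nb #...#: next=.  (t=1,i=15, bit17=0)
  nb #....: next=.  (t=3,i=13, bit16=0)
  nb .####: next=#  (t=1,i=11, bit15=1)
  nb .###.: next=.  (t=0,i=7, bit14=0)
  nb .##.#: next=.  (t=0,i=4, bit13=0)
  nb .##..: next=#  (t=0,i=11, bit12=1)
  nb .#.##: next=#  (t=0,i=2, bit11=1)
  nb .#.#.: next=.  (t=1,i=7, bit10=0)
  nb .#..#: next=#  (t=5,i=13, bit9=1)
  nb .#...: next=.  (t=3,i=12, bit8=0)
  nb ..###: next=.  (t=0,i=14, bit7=0)
  nb ..##.: next=.  (t=3,i=17, bit6=0)
  nb ..#.#: next=#  (t=0,i=1, bit5=1)
  nb ..#..: next=#  (t=5,i=8, bit4=1)
  nb ...##: next=.  (t=2,i=15, bit3=0)
  nb ...#.: next=#  (t=1,i=16, bit2=1)
  nb ....#: next=#  (t=3,i=15, bit1=1)
  nb .....: next=#  (t=3,i=14, bit0=1)
  bits 01100010111010001001101000110111 = 1659410999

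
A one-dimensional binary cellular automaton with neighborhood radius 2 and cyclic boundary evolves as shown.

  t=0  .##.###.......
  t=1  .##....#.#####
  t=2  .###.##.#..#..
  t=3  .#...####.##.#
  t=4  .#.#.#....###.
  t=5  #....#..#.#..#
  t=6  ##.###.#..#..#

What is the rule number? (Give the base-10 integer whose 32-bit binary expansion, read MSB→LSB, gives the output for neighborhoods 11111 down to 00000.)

  nb #####: next=#  (t=1,i=11, bit31=1)
  nb ####.: next=.  (t=1,i=12, bit30=0)
  nb ###.#: next=.  (t=1,i=13, bit29=0)
  nb ###..: next=.  (t=0,i=6, bit28=0)
  nb ##.##: next=.  (t=0,i=3, bit27=0)
  nb ##.#.: next=#  (t=2,i=7, bit26=1)
  nb ##..#: next=#  (t=4,i=13, bit25=1)
  nb ##...: next=#  (t=0,i=7, bit24=1)
  nb #.###: next=.  (t=0,i=4, bit23=0)
  nb #.##.: next=#  (t=1,i=1, bit22=1)
  nb #.#.#: next=.  (t=3,i=13, bit21=0)
  nb #.#..: next=#  (t=2,i=8, bit20=1)
  nb #..##: next=.  (t=5,i=12, bit19=0)
  nb #..#.: next=#  (t=2,i=10, bit18=1)
  nb #...#: next=#  (t=2,i=13, bit17=1)
  nb #....: next=.  (t=0,i=8, bit16=0)
  nb .####: next=.  (t=1,i=10, bit15=0)
  nb .###.: next=.  (t=0,i=5, bit14=0)
  nb .##.#: next=#  (t=0,i=2, bit13=1)
  nb .##..: next=#  (t=1,i=2, bit12=1)
  nb .#.##: next=#  (t=1,i=8, bit11=1)
  nb .#.#.: next=.  (t=3,i=0, bit10=0)
  nb .#..#: next=.  (t=2,i=9, bit9=0)
  nb .#...: next=.  (t=2,i=12, bit8=0)
  nb ..###: next=#  (t=2,i=1, bit7=1)
  nb ..##.: next=#  (t=0,i=1, bit6=1)
  nb ..#.#: next=.  (t=1,i=7, bit5=0)
  nb ..#..: next=#  (t=2,i=11, bit4=1)
  nb ...##: next=.  (t=0,i=0, bit3=0)
  nb ...#.: next=#  (t=1,i=6, bit2=1)
  nb ....#: next=#  (t=0,i=13, bit1=1)
  nb .....: next=#  (t=0,i=9, bit0=1)
  bits 10000111010101100011100011010111 = 2270574807

2270574807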